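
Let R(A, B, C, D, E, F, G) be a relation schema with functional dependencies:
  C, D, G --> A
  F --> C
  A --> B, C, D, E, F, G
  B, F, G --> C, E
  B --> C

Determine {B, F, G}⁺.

{B, C, E, F, G}

Start with {B, F, G}.
F --> C applies; add {C} → now {B, C, F, G}.
B, F, G --> C, E applies; add {E} → now {B, C, E, F, G}.
No further FD applies.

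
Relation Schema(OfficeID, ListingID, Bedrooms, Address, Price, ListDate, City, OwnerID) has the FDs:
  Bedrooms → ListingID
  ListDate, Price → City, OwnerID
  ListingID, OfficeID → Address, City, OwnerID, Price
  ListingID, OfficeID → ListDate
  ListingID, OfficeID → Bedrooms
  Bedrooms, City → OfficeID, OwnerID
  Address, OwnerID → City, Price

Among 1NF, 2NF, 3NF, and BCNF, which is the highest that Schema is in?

3NF

Candidate keys: {Address, Bedrooms, OwnerID}, {Bedrooms, City}, {Bedrooms, ListDate, Price}, {Bedrooms, OfficeID}, {ListingID, OfficeID}. Prime attributes: {Address, Bedrooms, City, ListDate, ListingID, OfficeID, OwnerID, Price}.
For Bedrooms → ListingID we have {Bedrooms}⁺ = {Bedrooms, ListingID}; {Bedrooms} is not a superkey, so BCNF fails.
But every attribute on its right side ({ListingID}) is prime, and the same holds for every other non-superkey FD, so 3NF still holds.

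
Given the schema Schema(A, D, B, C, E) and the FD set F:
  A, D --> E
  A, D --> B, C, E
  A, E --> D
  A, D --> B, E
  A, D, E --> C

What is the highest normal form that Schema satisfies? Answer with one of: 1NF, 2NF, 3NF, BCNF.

Candidate keys: {A, D}, {A, E}. Prime attributes: {A, D, E}.
The left-hand side of every FD is a superkey, so BCNF is satisfied.

BCNF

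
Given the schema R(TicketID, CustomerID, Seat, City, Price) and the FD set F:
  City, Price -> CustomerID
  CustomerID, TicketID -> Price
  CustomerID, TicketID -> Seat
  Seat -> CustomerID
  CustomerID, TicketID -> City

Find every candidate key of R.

{City, Price, TicketID}, {CustomerID, TicketID}, {Seat, TicketID}

No FD produces {TicketID}, so it must be in every candidate key.
{CustomerID, TicketID}⁺ = {City, CustomerID, Price, Seat, TicketID} — all of the relation — so {CustomerID, TicketID} is a candidate key.
{Seat, TicketID}⁺ = {City, CustomerID, Price, Seat, TicketID} — all of the relation — so {Seat, TicketID} is a candidate key.
{City, Price, TicketID}⁺ = {City, CustomerID, Price, Seat, TicketID} — all of the relation — so {City, Price, TicketID} is a candidate key.
These are minimal and exhaustive — every other superkey contains one of them.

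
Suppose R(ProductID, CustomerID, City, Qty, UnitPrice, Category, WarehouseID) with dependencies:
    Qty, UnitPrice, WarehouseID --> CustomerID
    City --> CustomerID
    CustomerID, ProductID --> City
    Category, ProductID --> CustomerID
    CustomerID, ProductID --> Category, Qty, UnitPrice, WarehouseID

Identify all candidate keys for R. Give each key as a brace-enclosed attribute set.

Attributes never on any right-hand side: {ProductID} — every candidate key must contain it.
{Category, ProductID}⁺ = {Category, City, CustomerID, ProductID, Qty, UnitPrice, WarehouseID} — all of the relation — so {Category, ProductID} is a candidate key.
{City, ProductID}⁺ = {Category, City, CustomerID, ProductID, Qty, UnitPrice, WarehouseID} — all of the relation — so {City, ProductID} is a candidate key.
{CustomerID, ProductID}⁺ = {Category, City, CustomerID, ProductID, Qty, UnitPrice, WarehouseID} — all of the relation — so {CustomerID, ProductID} is a candidate key.
{ProductID, Qty, UnitPrice, WarehouseID}⁺ = {Category, City, CustomerID, ProductID, Qty, UnitPrice, WarehouseID} — all of the relation — so {ProductID, Qty, UnitPrice, WarehouseID} is a candidate key.
Any other superkey properly contains one of these, so there are no further candidate keys.

{Category, ProductID}, {City, ProductID}, {CustomerID, ProductID}, {ProductID, Qty, UnitPrice, WarehouseID}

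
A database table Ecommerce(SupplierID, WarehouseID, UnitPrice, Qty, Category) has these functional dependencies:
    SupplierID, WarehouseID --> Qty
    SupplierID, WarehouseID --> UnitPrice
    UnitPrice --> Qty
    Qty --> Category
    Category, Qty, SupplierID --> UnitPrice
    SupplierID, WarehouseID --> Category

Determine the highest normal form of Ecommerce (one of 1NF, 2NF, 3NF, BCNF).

2NF

Candidate key: {SupplierID, WarehouseID}. Prime attributes: {SupplierID, WarehouseID}.
UnitPrice --> Qty breaks BCNF: {UnitPrice}⁺ = {Category, Qty, UnitPrice}, so {UnitPrice} is not a superkey.
UnitPrice --> Qty determines the non-prime attribute {Qty} from a non-superkey — 3NF is violated.
No proper subset of a key has a non-prime attribute in its closure, so there is no partial dependency; 2NF holds.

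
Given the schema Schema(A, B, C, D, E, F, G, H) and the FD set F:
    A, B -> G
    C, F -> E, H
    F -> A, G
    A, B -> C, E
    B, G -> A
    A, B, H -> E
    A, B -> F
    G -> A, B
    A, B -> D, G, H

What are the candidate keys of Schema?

{F}⁺ = {A, B, C, D, E, F, G, H} — all of the relation — so {F} is a candidate key.
{G}⁺ = {A, B, C, D, E, F, G, H} — all of the relation — so {G} is a candidate key.
{A, B}⁺ = {A, B, C, D, E, F, G, H} — all of the relation — so {A, B} is a candidate key.
No proper subset of any of these is a key, and no other minimal superkey exists.

{A, B}, {F}, {G}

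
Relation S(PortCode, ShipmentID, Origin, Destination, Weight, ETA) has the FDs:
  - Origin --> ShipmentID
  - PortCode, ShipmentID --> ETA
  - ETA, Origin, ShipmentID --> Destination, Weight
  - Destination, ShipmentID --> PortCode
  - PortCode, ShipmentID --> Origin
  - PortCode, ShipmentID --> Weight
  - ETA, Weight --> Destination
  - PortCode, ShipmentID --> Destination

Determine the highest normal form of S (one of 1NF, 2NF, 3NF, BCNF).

Candidate keys: {Destination, Origin}, {Destination, ShipmentID}, {ETA, Origin}, {ETA, ShipmentID, Weight}, {Origin, PortCode}, {PortCode, ShipmentID}. Prime attributes: {Destination, ETA, Origin, PortCode, ShipmentID, Weight}.
Origin --> ShipmentID: {Origin}⁺ = {Origin, ShipmentID}, which is not all of the attributes, so the left side is not a superkey — BCNF is violated.
Since {ShipmentID} ⊆ prime attributes and every other non-superkey FD also has a prime right side, the schema is in 3NF.

3NF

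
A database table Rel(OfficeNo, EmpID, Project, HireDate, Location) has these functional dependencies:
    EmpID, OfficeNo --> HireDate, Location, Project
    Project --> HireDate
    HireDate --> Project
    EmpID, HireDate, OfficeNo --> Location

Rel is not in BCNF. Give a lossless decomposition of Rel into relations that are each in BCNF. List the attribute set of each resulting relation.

Candidate key of the original relation: {EmpID, OfficeNo}.
{EmpID, HireDate, Location, OfficeNo, Project}: {Project} determines {HireDate, Project} here but is not a superkey — split on Project --> HireDate, giving {HireDate, Project} and {EmpID, Location, OfficeNo, Project}.
{HireDate, Project} is in BCNF.
{EmpID, Location, OfficeNo, Project} is in BCNF.

{EmpID, Location, OfficeNo, Project}; {HireDate, Project}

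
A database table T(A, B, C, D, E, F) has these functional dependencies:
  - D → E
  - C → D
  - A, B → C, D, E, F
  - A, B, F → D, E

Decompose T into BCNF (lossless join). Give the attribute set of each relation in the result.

{A, B, C, F}; {C, D}; {D, E}

Candidate key of the original relation: {A, B}.
{A, B, C, D, E, F}: {D} determines {D, E} here but is not a superkey — split on D → E, giving {D, E} and {A, B, C, D, F}.
{D, E} is in BCNF.
{A, B, C, D, F}: {C} determines {C, D} here but is not a superkey — split on C → D, giving {C, D} and {A, B, C, F}.
{C, D} is in BCNF.
{A, B, C, F} is in BCNF.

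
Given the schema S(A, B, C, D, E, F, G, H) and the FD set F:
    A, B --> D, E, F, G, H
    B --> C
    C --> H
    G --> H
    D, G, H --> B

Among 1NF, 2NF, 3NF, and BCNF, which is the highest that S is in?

1NF

Candidate keys: {A, B}, {A, D, G}. Prime attributes: {A, B, D, G}.
For B --> C we have {B}⁺ = {B, C, H}; {B} is not a superkey, so BCNF fails.
B --> C determines the non-prime attribute {C} from a non-superkey — 3NF is violated.
The proper key subset {B} of {A, B} determines non-prime {C, H}, so the relation is not even in 2NF.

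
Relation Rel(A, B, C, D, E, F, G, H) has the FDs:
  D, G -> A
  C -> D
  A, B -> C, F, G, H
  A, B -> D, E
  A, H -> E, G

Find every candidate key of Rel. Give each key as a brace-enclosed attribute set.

No FD produces {B}, so it must be in every candidate key.
{A, B} is a candidate key since {A, B}⁺ = {A, B, C, D, E, F, G, H} covers every attribute.
{B, C, G} is a candidate key since {B, C, G}⁺ = {A, B, C, D, E, F, G, H} covers every attribute.
{B, D, G} is a candidate key since {B, D, G}⁺ = {A, B, C, D, E, F, G, H} covers every attribute.
These are minimal and exhaustive — every other superkey contains one of them.

{A, B}, {B, C, G}, {B, D, G}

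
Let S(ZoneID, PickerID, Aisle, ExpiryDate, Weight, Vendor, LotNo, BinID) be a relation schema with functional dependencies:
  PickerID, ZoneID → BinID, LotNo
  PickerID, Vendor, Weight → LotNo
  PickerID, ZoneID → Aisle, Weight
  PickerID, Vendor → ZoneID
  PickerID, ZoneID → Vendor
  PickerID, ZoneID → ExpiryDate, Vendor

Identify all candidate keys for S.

No FD produces {PickerID}, so it must be in every candidate key.
{PickerID, Vendor}⁺ = {Aisle, BinID, ExpiryDate, LotNo, PickerID, Vendor, Weight, ZoneID}, which is every attribute, so {PickerID, Vendor} is a candidate key.
{PickerID, ZoneID}⁺ = {Aisle, BinID, ExpiryDate, LotNo, PickerID, Vendor, Weight, ZoneID}, which is every attribute, so {PickerID, ZoneID} is a candidate key.
No proper subset of any of these is a key, and no other minimal superkey exists.

{PickerID, Vendor}, {PickerID, ZoneID}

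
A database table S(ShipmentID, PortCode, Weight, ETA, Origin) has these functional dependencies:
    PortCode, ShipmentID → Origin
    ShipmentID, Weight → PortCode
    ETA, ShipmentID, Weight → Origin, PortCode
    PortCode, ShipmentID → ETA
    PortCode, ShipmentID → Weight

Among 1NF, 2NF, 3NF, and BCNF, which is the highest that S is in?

BCNF

Candidate keys: {PortCode, ShipmentID}, {ShipmentID, Weight}. Prime attributes: {PortCode, ShipmentID, Weight}.
Each dependency's left side is a superkey — BCNF holds.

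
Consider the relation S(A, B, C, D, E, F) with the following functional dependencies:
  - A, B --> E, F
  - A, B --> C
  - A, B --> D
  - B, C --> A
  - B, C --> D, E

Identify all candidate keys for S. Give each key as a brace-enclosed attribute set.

{A, B}, {B, C}

{B} never appears on the right of any FD, so every key must include it.
{A, B}⁺ = {A, B, C, D, E, F}, which is every attribute, so {A, B} is a candidate key.
{B, C}⁺ = {A, B, C, D, E, F}, which is every attribute, so {B, C} is a candidate key.
No proper subset of any of these is a key, and no other minimal superkey exists.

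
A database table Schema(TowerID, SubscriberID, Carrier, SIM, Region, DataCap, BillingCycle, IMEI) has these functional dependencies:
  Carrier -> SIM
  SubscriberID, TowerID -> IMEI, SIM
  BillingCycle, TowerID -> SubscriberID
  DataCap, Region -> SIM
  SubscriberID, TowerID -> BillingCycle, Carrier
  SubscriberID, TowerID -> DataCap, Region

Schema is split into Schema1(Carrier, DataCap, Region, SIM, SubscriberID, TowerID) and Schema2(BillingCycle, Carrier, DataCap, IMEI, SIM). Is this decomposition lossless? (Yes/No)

No

The shared attributes are {Carrier, DataCap, SIM} and {Carrier, DataCap, SIM}⁺ = {Carrier, DataCap, SIM}.
The closure covers neither Schema1 nor Schema2 entirely; the join is not lossless.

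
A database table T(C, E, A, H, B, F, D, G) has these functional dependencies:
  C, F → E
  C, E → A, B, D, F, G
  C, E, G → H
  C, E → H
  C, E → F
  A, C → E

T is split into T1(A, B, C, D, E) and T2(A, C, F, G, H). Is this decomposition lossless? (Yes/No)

Common attributes: {A, C}; their closure is {A, B, C, D, E, F, G, H}.
T1 is contained in that closure, so T1 ∩ T2 → T1 holds and the join is lossless.

Yes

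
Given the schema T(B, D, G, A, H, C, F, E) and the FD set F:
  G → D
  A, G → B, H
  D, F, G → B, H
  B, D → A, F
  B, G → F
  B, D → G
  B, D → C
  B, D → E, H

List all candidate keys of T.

{A, G}⁺ = {A, B, C, D, E, F, G, H} — all of the relation — so {A, G} is a candidate key.
{B, D}⁺ = {A, B, C, D, E, F, G, H} — all of the relation — so {B, D} is a candidate key.
{B, G}⁺ = {A, B, C, D, E, F, G, H} — all of the relation — so {B, G} is a candidate key.
{F, G}⁺ = {A, B, C, D, E, F, G, H} — all of the relation — so {F, G} is a candidate key.
No proper subset of any of these is a key, and no other minimal superkey exists.

{A, G}, {B, D}, {B, G}, {F, G}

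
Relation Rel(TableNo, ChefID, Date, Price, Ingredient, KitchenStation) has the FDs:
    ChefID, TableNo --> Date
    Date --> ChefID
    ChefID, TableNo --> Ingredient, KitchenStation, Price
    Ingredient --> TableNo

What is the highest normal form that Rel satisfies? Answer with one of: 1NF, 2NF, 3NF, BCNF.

3NF

Candidate keys: {ChefID, Ingredient}, {ChefID, TableNo}, {Date, Ingredient}, {Date, TableNo}. Prime attributes: {ChefID, Date, Ingredient, TableNo}.
Date --> ChefID: {Date}⁺ = {ChefID, Date}, which is not all of the attributes, so the left side is not a superkey — BCNF is violated.
But every attribute on its right side ({ChefID}) is prime, and the same holds for every other non-superkey FD, so 3NF still holds.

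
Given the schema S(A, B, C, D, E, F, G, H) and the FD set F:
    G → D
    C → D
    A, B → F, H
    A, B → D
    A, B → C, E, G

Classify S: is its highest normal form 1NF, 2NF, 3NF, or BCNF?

Candidate key: {A, B}. Prime attributes: {A, B}.
G → D breaks BCNF: {G}⁺ = {D, G}, so {G} is not a superkey.
G → D has non-prime {D} on the right and a non-superkey on the left, so 3NF fails.
No proper subset of a key has a non-prime attribute in its closure, so there is no partial dependency; 2NF holds.

2NF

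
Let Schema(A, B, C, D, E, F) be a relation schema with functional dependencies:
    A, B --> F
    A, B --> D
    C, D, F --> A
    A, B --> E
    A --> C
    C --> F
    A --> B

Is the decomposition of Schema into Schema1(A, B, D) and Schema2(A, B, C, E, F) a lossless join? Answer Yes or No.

The shared attributes are {A, B} and {A, B}⁺ = {A, B, C, D, E, F}.
Schema1 is contained in that closure, so Schema1 ∩ Schema2 --> Schema1 holds and the join is lossless.

Yes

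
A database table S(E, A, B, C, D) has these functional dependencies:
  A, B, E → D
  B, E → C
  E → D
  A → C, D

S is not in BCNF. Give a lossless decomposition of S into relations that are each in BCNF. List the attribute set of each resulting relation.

Candidate key of the original relation: {A, B, E}.
In {A, B, C, D, E}, {B, E} is not a superkey ({B, E}⁺ restricted to this set is {B, C, D, E}), so split on B, E → C, D into {B, C, D, E} and {A, B, E}.
In {B, C, D, E}, {E} is not a superkey ({E}⁺ restricted to this set is {D, E}), so split on E → D into {D, E} and {B, C, E}.
{D, E} has no BCNF violation.
{B, C, E} has no BCNF violation.
{A, B, E} has no BCNF violation.

{A, B, E}; {B, C, E}; {D, E}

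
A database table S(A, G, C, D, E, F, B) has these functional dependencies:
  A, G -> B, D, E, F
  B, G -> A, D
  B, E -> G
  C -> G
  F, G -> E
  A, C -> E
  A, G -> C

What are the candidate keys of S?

{A, C}⁺ = {A, B, C, D, E, F, G} — all of the relation — so {A, C} is a candidate key.
{A, G}⁺ = {A, B, C, D, E, F, G} — all of the relation — so {A, G} is a candidate key.
{B, C}⁺ = {A, B, C, D, E, F, G} — all of the relation — so {B, C} is a candidate key.
{B, E}⁺ = {A, B, C, D, E, F, G} — all of the relation — so {B, E} is a candidate key.
{B, G}⁺ = {A, B, C, D, E, F, G} — all of the relation — so {B, G} is a candidate key.
No proper subset of any of these is a key, and no other minimal superkey exists.

{A, C}, {A, G}, {B, C}, {B, E}, {B, G}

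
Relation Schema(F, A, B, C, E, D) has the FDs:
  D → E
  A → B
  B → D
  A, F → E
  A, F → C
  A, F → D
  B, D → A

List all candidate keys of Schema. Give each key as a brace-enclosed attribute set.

{A, F}, {B, F}

No FD produces {F}, so it must be in every candidate key.
Closure of {A, F} is {A, B, C, D, E, F}, the whole schema; {A, F} is a candidate key.
Closure of {B, F} is {A, B, C, D, E, F}, the whole schema; {B, F} is a candidate key.
Any other superkey properly contains one of these, so there are no further candidate keys.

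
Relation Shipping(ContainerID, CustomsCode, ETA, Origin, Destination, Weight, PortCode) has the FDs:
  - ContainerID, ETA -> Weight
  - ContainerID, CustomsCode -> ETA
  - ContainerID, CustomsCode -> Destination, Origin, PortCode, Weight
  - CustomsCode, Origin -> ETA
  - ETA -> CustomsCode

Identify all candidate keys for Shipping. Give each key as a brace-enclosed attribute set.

{ContainerID, CustomsCode}, {ContainerID, ETA}

No FD produces {ContainerID}, so it must be in every candidate key.
{ContainerID, CustomsCode}⁺ = {ContainerID, CustomsCode, Destination, ETA, Origin, PortCode, Weight} — all of the relation — so {ContainerID, CustomsCode} is a candidate key.
{ContainerID, ETA}⁺ = {ContainerID, CustomsCode, Destination, ETA, Origin, PortCode, Weight} — all of the relation — so {ContainerID, ETA} is a candidate key.
No proper subset of any of these is a key, and no other minimal superkey exists.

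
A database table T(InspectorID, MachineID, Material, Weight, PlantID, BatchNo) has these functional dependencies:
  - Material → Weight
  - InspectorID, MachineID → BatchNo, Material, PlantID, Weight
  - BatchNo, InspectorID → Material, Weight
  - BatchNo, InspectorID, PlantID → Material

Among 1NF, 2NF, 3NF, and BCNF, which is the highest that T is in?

2NF

Candidate key: {InspectorID, MachineID}. Prime attributes: {InspectorID, MachineID}.
Material → Weight breaks BCNF: {Material}⁺ = {Material, Weight}, so {Material} is not a superkey.
Material → Weight has non-prime {Weight} on the right and a non-superkey on the left, so 3NF fails.
No non-prime attribute depends on a proper subset of any candidate key, so 2NF holds.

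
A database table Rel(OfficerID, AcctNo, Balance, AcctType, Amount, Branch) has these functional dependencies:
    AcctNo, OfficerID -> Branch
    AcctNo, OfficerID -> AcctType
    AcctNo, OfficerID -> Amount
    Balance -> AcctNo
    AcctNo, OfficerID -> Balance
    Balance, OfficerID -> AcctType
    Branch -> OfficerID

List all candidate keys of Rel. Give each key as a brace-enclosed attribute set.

Closure of {AcctNo, Branch} is {AcctNo, AcctType, Amount, Balance, Branch, OfficerID}, the whole schema; {AcctNo, Branch} is a candidate key.
Closure of {AcctNo, OfficerID} is {AcctNo, AcctType, Amount, Balance, Branch, OfficerID}, the whole schema; {AcctNo, OfficerID} is a candidate key.
Closure of {Balance, Branch} is {AcctNo, AcctType, Amount, Balance, Branch, OfficerID}, the whole schema; {Balance, Branch} is a candidate key.
Closure of {Balance, OfficerID} is {AcctNo, AcctType, Amount, Balance, Branch, OfficerID}, the whole schema; {Balance, OfficerID} is a candidate key.
Any other superkey properly contains one of these, so there are no further candidate keys.

{AcctNo, Branch}, {AcctNo, OfficerID}, {Balance, Branch}, {Balance, OfficerID}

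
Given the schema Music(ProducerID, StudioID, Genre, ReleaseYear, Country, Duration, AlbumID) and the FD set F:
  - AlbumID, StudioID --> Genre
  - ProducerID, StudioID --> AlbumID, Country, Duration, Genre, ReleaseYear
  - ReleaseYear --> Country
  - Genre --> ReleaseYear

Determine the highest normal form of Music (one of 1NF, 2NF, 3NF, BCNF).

Candidate key: {ProducerID, StudioID}. Prime attributes: {ProducerID, StudioID}.
For AlbumID, StudioID --> Genre we have {AlbumID, StudioID}⁺ = {AlbumID, Country, Genre, ReleaseYear, StudioID}; {AlbumID, StudioID} is not a superkey, so BCNF fails.
Because {Genre} is non-prime and the left side of AlbumID, StudioID --> Genre is not a superkey, the relation is not in 3NF.
No proper subset of a key has a non-prime attribute in its closure, so there is no partial dependency; 2NF holds.

2NF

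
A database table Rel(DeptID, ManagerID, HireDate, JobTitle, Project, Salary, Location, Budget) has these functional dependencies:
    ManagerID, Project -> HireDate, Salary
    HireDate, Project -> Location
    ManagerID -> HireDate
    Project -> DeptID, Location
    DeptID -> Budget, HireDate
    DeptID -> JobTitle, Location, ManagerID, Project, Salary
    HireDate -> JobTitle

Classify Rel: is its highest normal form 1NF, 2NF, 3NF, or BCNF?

Candidate keys: {DeptID}, {Project}. Prime attributes: {DeptID, Project}.
For ManagerID -> HireDate we have {ManagerID}⁺ = {HireDate, JobTitle, ManagerID}; {ManagerID} is not a superkey, so BCNF fails.
ManagerID -> HireDate has non-prime {HireDate} on the right and a non-superkey on the left, so 3NF fails.
Every candidate key is a single attribute, so no partial dependency is possible; 2NF holds.

2NF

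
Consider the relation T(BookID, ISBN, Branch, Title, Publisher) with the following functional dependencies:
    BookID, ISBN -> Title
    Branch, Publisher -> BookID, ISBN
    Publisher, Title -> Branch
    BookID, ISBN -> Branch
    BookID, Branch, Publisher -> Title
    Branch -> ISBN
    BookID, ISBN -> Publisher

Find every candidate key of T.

{BookID, Branch}, {BookID, ISBN}, {Branch, Publisher}, {Publisher, Title}

{BookID, Branch}⁺ = {BookID, Branch, ISBN, Publisher, Title}, which is every attribute, so {BookID, Branch} is a candidate key.
{BookID, ISBN}⁺ = {BookID, Branch, ISBN, Publisher, Title}, which is every attribute, so {BookID, ISBN} is a candidate key.
{Branch, Publisher}⁺ = {BookID, Branch, ISBN, Publisher, Title}, which is every attribute, so {Branch, Publisher} is a candidate key.
{Publisher, Title}⁺ = {BookID, Branch, ISBN, Publisher, Title}, which is every attribute, so {Publisher, Title} is a candidate key.
Any other superkey properly contains one of these, so there are no further candidate keys.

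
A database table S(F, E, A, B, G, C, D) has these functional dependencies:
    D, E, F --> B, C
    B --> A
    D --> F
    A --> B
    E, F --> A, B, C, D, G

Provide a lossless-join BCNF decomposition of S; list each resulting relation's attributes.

Candidate keys of the original relation: {D, E}, {E, F}.
In {A, B, C, D, E, F, G}, {B} is not a superkey ({B}⁺ restricted to this set is {A, B}), so split on B --> A into {A, B} and {B, C, D, E, F, G}.
{A, B} has no BCNF violation.
In {B, C, D, E, F, G}, {D} is not a superkey ({D}⁺ restricted to this set is {D, F}), so split on D --> F into {D, F} and {B, C, D, E, G}.
{D, F} has no BCNF violation.
{B, C, D, E, G} has no BCNF violation.

{A, B}; {B, C, D, E, G}; {D, F}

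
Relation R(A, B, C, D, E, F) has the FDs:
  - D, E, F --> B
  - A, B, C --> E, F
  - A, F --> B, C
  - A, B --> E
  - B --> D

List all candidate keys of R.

{A, B, C}, {A, F}

No FD produces {A}, so it must be in every candidate key.
{A, F} is a candidate key since {A, F}⁺ = {A, B, C, D, E, F} covers every attribute.
{A, B, C} is a candidate key since {A, B, C}⁺ = {A, B, C, D, E, F} covers every attribute.
These are minimal and exhaustive — every other superkey contains one of them.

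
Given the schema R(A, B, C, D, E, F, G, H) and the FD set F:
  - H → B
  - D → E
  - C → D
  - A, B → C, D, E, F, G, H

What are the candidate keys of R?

{A, B}, {A, H}

{A} never appears on the right of any FD, so every key must include it.
Closure of {A, B} is {A, B, C, D, E, F, G, H}, the whole schema; {A, B} is a candidate key.
Closure of {A, H} is {A, B, C, D, E, F, G, H}, the whole schema; {A, H} is a candidate key.
These are minimal and exhaustive — every other superkey contains one of them.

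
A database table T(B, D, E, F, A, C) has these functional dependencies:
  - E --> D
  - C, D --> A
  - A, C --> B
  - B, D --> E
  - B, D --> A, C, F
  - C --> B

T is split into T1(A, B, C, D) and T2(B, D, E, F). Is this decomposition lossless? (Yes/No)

Yes

The shared attributes are {B, D} and {B, D}⁺ = {A, B, C, D, E, F}.
Since T1 ⊆ {A, B, C, D, E, F}, the intersection is a superkey of T1; the decomposition is lossless.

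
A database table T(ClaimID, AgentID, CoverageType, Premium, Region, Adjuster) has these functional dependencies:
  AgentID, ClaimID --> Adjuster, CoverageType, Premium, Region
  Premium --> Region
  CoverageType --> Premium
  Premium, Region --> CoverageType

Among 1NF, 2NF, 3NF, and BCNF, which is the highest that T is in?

2NF

Candidate key: {AgentID, ClaimID}. Prime attributes: {AgentID, ClaimID}.
Premium --> Region: {Premium}⁺ = {CoverageType, Premium, Region}, which is not all of the attributes, so the left side is not a superkey — BCNF is violated.
Premium --> Region has non-prime {Region} on the right and a non-superkey on the left, so 3NF fails.
Checking every proper subset of each key, none determines a non-prime attribute — 2NF is satisfied.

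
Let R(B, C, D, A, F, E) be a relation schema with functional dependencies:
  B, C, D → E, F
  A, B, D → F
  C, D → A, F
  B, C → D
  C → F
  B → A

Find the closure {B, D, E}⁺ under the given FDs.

{A, B, D, E, F}

Start with {B, D, E}.
B → A applies; add {A} → now {A, B, D, E}.
A, B, D → F applies; add {F} → now {A, B, D, E, F}.
No further FD applies.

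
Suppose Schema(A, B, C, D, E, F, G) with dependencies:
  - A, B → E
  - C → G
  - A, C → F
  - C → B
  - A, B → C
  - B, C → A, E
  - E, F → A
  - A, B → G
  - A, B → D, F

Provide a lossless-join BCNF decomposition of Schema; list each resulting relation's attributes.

{A, E, F}; {B, C, D, E, F, G}

Candidate keys of the original relation: {A, B}, {B, E, F}, {C}.
In {A, B, C, D, E, F, G}, {E, F} is not a superkey ({E, F}⁺ restricted to this set is {A, E, F}), so split on E, F → A into {A, E, F} and {B, C, D, E, F, G}.
{A, E, F}: every determinant is a superkey — BCNF.
{B, C, D, E, F, G}: every determinant is a superkey — BCNF.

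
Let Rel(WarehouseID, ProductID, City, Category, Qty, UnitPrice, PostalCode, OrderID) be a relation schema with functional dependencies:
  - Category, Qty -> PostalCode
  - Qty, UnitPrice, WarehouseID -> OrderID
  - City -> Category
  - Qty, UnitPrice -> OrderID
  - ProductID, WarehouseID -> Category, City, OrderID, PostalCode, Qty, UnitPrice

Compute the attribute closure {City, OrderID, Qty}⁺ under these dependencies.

Start with {City, OrderID, Qty}.
City -> Category applies; add {Category} → now {Category, City, OrderID, Qty}.
Category, Qty -> PostalCode applies; add {PostalCode} → now {Category, City, OrderID, PostalCode, Qty}.
No further FD applies.

{Category, City, OrderID, PostalCode, Qty}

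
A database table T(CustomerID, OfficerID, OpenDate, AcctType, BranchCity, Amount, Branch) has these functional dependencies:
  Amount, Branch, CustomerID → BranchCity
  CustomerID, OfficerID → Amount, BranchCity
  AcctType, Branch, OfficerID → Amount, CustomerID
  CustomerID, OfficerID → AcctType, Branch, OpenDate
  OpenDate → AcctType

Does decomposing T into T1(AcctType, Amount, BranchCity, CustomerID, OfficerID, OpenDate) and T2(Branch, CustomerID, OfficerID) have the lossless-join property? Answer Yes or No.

Yes

The shared attributes are {CustomerID, OfficerID} and {CustomerID, OfficerID}⁺ = {AcctType, Amount, Branch, BranchCity, CustomerID, OfficerID, OpenDate}.
This includes all of T1, so the common attributes are a superkey of T1 — the join is lossless.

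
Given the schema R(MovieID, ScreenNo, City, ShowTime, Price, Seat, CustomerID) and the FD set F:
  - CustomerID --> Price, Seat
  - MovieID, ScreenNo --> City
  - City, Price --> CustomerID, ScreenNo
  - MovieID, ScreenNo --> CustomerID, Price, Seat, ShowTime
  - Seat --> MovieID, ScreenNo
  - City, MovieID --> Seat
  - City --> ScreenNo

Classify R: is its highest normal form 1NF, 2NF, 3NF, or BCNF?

Candidate keys: {City, MovieID}, {City, Price}, {CustomerID}, {MovieID, ScreenNo}, {Seat}. Prime attributes: {City, CustomerID, MovieID, Price, ScreenNo, Seat}.
For City --> ScreenNo we have {City}⁺ = {City, ScreenNo}; {City} is not a superkey, so BCNF fails.
But every attribute on its right side ({ScreenNo}) is prime, and the same holds for every other non-superkey FD, so 3NF still holds.

3NF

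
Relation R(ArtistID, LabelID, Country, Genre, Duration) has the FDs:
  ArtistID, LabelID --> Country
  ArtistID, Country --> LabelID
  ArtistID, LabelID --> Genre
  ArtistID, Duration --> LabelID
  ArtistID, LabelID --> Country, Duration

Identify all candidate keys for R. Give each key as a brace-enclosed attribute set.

{ArtistID, Country}, {ArtistID, Duration}, {ArtistID, LabelID}

{ArtistID} never appears on the right of any FD, so every key must include it.
Closure of {ArtistID, Country} is {ArtistID, Country, Duration, Genre, LabelID}, the whole schema; {ArtistID, Country} is a candidate key.
Closure of {ArtistID, Duration} is {ArtistID, Country, Duration, Genre, LabelID}, the whole schema; {ArtistID, Duration} is a candidate key.
Closure of {ArtistID, LabelID} is {ArtistID, Country, Duration, Genre, LabelID}, the whole schema; {ArtistID, LabelID} is a candidate key.
No proper subset of any of these is a key, and no other minimal superkey exists.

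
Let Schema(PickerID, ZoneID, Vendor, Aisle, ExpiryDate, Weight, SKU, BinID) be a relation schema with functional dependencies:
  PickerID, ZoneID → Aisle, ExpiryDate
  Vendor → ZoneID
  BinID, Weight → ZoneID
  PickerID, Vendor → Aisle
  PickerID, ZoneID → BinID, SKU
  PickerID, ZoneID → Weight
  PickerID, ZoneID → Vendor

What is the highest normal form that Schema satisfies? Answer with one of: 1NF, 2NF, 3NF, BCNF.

3NF

Candidate keys: {BinID, PickerID, Weight}, {PickerID, Vendor}, {PickerID, ZoneID}. Prime attributes: {BinID, PickerID, Vendor, Weight, ZoneID}.
Vendor → ZoneID breaks BCNF: {Vendor}⁺ = {Vendor, ZoneID}, so {Vendor} is not a superkey.
But every attribute on its right side ({ZoneID}) is prime, and the same holds for every other non-superkey FD, so 3NF still holds.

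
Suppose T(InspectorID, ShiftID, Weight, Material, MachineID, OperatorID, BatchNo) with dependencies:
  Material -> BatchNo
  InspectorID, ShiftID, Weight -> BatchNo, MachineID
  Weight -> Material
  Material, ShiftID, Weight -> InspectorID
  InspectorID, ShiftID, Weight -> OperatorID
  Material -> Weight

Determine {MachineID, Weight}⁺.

Start with {MachineID, Weight}.
Weight -> Material applies; add {Material} → now {MachineID, Material, Weight}.
Material -> BatchNo applies; add {BatchNo} → now {BatchNo, MachineID, Material, Weight}.
No further FD applies.

{BatchNo, MachineID, Material, Weight}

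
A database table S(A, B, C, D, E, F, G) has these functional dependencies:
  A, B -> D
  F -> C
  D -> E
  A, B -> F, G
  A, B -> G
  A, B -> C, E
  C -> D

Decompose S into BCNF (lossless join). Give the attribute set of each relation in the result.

{A, B, F, G}; {C, D}; {C, F}; {D, E}

Candidate key of the original relation: {A, B}.
{A, B, C, D, E, F, G}: {F} determines {C, D, E, F} here but is not a superkey — split on F -> C, D, E, giving {C, D, E, F} and {A, B, F, G}.
{C, D, E, F}: {D} determines {D, E} here but is not a superkey — split on D -> E, giving {D, E} and {C, D, F}.
{D, E} is in BCNF.
{C, D, F}: {C} determines {C, D} here but is not a superkey — split on C -> D, giving {C, D} and {C, F}.
{C, D} is in BCNF.
{C, F} is in BCNF.
{A, B, F, G} is in BCNF.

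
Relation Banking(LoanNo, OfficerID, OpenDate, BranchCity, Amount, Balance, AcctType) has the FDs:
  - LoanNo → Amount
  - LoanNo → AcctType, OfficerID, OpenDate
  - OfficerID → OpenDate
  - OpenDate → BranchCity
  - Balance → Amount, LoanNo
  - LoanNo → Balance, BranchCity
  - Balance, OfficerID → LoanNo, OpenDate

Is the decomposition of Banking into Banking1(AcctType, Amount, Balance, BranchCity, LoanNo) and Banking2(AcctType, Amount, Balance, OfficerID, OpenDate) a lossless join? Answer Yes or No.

Banking1 ∩ Banking2 = {AcctType, Amount, Balance}; its closure under F is {AcctType, Amount, Balance, BranchCity, LoanNo, OfficerID, OpenDate}.
Since Banking1 ⊆ {AcctType, Amount, Balance, BranchCity, LoanNo, OfficerID, OpenDate}, the intersection is a superkey of Banking1; the decomposition is lossless.

Yes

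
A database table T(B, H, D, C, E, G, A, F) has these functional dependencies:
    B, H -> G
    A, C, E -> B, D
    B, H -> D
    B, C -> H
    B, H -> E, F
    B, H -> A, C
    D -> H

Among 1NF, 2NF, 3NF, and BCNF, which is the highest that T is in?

3NF

Candidate keys: {A, C, E}, {B, C}, {B, D}, {B, H}. Prime attributes: {A, B, C, D, E, H}.
For D -> H we have {D}⁺ = {D, H}; {D} is not a superkey, so BCNF fails.
But every attribute on its right side ({H}) is prime, and the same holds for every other non-superkey FD, so 3NF still holds.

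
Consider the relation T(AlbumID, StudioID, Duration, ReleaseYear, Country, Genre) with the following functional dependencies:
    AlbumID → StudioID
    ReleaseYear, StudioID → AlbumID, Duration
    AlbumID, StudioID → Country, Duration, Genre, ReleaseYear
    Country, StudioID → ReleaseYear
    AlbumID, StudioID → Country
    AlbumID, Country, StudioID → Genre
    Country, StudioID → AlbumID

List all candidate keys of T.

{AlbumID} is a candidate key since {AlbumID}⁺ = {AlbumID, Country, Duration, Genre, ReleaseYear, StudioID} covers every attribute.
{Country, StudioID} is a candidate key since {Country, StudioID}⁺ = {AlbumID, Country, Duration, Genre, ReleaseYear, StudioID} covers every attribute.
{ReleaseYear, StudioID} is a candidate key since {ReleaseYear, StudioID}⁺ = {AlbumID, Country, Duration, Genre, ReleaseYear, StudioID} covers every attribute.
These are minimal and exhaustive — every other superkey contains one of them.

{AlbumID}, {Country, StudioID}, {ReleaseYear, StudioID}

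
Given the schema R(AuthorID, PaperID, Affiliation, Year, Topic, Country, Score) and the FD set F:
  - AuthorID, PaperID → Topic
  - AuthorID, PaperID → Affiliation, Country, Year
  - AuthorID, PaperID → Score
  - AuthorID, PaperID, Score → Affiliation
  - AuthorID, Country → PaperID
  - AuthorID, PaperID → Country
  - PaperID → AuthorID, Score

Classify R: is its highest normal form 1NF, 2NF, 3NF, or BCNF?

BCNF

Candidate keys: {AuthorID, Country}, {PaperID}. Prime attributes: {AuthorID, Country, PaperID}.
Each dependency's left side is a superkey — BCNF holds.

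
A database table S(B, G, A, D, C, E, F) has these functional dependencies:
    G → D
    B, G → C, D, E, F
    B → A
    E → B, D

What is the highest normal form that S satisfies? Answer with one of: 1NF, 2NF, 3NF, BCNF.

1NF

Candidate keys: {B, G}, {E, G}. Prime attributes: {B, E, G}.
For G → D we have {G}⁺ = {D, G}; {G} is not a superkey, so BCNF fails.
G → D determines the non-prime attribute {D} from a non-superkey — 3NF is violated.
The proper key subset {B} of {B, G} determines non-prime {A}, so the relation is not even in 2NF.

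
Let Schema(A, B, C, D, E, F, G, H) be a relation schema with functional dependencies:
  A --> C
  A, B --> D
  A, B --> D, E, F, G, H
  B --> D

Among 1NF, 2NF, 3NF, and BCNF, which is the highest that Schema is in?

Candidate key: {A, B}. Prime attributes: {A, B}.
A --> C: {A}⁺ = {A, C}, which is not all of the attributes, so the left side is not a superkey — BCNF is violated.
A --> C determines the non-prime attribute {C} from a non-superkey — 3NF is violated.
Since {A} ⊂ {A, B} and {A}⁺ ⊇ {C} with {C} non-prime, there is a partial dependency; 2NF fails.

1NF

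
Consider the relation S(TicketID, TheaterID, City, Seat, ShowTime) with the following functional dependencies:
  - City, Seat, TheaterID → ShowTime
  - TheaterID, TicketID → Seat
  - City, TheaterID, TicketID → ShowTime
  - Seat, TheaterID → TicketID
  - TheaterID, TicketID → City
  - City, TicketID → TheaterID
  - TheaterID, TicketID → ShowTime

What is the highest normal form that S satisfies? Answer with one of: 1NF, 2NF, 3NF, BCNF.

BCNF

Candidate keys: {City, TicketID}, {Seat, TheaterID}, {TheaterID, TicketID}. Prime attributes: {City, Seat, TheaterID, TicketID}.
Every FD has a superkey on the left, so the relation is in BCNF.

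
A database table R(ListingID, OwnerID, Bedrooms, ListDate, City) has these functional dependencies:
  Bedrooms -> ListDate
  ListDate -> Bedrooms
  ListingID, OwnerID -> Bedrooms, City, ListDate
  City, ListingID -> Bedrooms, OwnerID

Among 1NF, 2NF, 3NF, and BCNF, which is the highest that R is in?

2NF

Candidate keys: {City, ListingID}, {ListingID, OwnerID}. Prime attributes: {City, ListingID, OwnerID}.
Bedrooms -> ListDate breaks BCNF: {Bedrooms}⁺ = {Bedrooms, ListDate}, so {Bedrooms} is not a superkey.
Bedrooms -> ListDate has non-prime {ListDate} on the right and a non-superkey on the left, so 3NF fails.
No proper subset of a key has a non-prime attribute in its closure, so there is no partial dependency; 2NF holds.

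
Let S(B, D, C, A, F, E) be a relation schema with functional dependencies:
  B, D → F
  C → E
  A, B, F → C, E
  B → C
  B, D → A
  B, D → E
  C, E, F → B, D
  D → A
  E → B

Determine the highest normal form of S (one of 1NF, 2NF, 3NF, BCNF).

1NF

Candidate keys: {B, D}, {B, F}, {C, D}, {C, F}, {D, E}, {E, F}. Prime attributes: {B, C, D, E, F}.
For C → E we have {C}⁺ = {B, C, E}; {C} is not a superkey, so BCNF fails.
D → A has non-prime {A} on the right and a non-superkey on the left, so 3NF fails.
Since {D} ⊂ {B, D} and {D}⁺ ⊇ {A} with {A} non-prime, there is a partial dependency; 2NF fails.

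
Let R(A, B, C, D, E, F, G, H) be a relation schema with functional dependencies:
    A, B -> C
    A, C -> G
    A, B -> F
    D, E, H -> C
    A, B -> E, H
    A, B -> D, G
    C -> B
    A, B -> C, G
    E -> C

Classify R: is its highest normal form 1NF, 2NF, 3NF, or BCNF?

3NF

Candidate keys: {A, B}, {A, C}, {A, E}. Prime attributes: {A, B, C, E}.
D, E, H -> C breaks BCNF: {D, E, H}⁺ = {B, C, D, E, H}, so {D, E, H} is not a superkey.
But every attribute on its right side ({C}) is prime, and the same holds for every other non-superkey FD, so 3NF still holds.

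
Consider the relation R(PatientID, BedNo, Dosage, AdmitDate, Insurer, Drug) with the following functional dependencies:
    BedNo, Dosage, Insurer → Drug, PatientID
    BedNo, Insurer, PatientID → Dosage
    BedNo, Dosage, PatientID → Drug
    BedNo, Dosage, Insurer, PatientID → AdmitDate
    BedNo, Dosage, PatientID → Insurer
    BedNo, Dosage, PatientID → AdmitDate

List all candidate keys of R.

{BedNo} never appears on the right of any FD, so every key must include it.
{BedNo, Dosage, Insurer} is a candidate key since {BedNo, Dosage, Insurer}⁺ = {AdmitDate, BedNo, Dosage, Drug, Insurer, PatientID} covers every attribute.
{BedNo, Dosage, PatientID} is a candidate key since {BedNo, Dosage, PatientID}⁺ = {AdmitDate, BedNo, Dosage, Drug, Insurer, PatientID} covers every attribute.
{BedNo, Insurer, PatientID} is a candidate key since {BedNo, Insurer, PatientID}⁺ = {AdmitDate, BedNo, Dosage, Drug, Insurer, PatientID} covers every attribute.
These are minimal and exhaustive — every other superkey contains one of them.

{BedNo, Dosage, Insurer}, {BedNo, Dosage, PatientID}, {BedNo, Insurer, PatientID}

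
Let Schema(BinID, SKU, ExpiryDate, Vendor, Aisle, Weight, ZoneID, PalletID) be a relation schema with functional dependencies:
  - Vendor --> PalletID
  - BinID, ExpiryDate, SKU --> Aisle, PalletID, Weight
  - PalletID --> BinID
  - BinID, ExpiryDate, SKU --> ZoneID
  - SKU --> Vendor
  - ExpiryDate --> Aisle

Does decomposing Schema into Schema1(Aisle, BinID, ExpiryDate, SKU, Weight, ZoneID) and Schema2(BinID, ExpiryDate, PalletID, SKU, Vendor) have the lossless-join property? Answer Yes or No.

Yes

Schema1 ∩ Schema2 = {BinID, ExpiryDate, SKU}; its closure under F is {Aisle, BinID, ExpiryDate, PalletID, SKU, Vendor, Weight, ZoneID}.
Since Schema1 ⊆ {Aisle, BinID, ExpiryDate, PalletID, SKU, Vendor, Weight, ZoneID}, the intersection is a superkey of Schema1; the decomposition is lossless.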